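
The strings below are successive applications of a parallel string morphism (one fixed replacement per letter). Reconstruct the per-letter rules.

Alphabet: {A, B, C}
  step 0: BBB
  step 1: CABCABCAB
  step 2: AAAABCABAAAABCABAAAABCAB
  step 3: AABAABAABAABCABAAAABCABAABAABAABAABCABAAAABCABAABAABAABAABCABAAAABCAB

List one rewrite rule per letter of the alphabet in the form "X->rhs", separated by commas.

  step 2 ⇒ step 3: AAAABCABAAAABCABAAAABCAB ⇒ AAB·AAB·AAB·AAB·CAB·AA·AAB·CAB·AAB·AAB·AAB·AAB·CAB·AA·AAB·CAB·AAB·AAB·AAB·AAB·CAB·AA·AAB·CAB
    A ↦ AAB
    B ↦ CAB
    C ↦ AA

A->AAB, B->CAB, C->AA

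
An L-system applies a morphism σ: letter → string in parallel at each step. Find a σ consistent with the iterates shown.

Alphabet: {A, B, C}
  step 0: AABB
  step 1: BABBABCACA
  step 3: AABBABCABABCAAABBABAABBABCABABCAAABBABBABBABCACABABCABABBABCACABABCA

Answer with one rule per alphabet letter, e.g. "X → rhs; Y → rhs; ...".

A->BAB, B->CA, C->AAB

  step 0 ⇒ step 1: AABB ⇒ BAB·BAB·CA·CA
    A ↦ BAB
    B ↦ CA
    C ↦ AAB  (constrained at step 1)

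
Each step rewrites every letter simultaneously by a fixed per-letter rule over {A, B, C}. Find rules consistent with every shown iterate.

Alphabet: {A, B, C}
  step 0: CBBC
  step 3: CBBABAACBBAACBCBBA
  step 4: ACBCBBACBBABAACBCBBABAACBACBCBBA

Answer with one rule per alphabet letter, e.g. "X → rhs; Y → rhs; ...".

  step 3 ⇒ step 4: CBBABAACBBAACBCBBA ⇒ A·CB·CB·BA·CB·BA·BA·A·CB·CB·BA·BA·A·CB·A·CB·CB·BA
    A ↦ BA
    B ↦ CB
    C ↦ A

A->BA, B->CB, C->A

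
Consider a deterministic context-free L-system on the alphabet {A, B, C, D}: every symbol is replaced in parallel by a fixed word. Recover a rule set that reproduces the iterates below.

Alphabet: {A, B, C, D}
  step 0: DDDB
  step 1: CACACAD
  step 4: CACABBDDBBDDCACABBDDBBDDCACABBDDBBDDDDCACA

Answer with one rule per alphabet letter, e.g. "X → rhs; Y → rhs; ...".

  step 0 ⇒ step 1: DDDB ⇒ CA·CA·CA·D
    B ↦ D
    D ↦ CA
    A ↦ DD  (constrained at step 1)
    C ↦ BB  (constrained at step 1)

A->DD, B->D, C->BB, D->CA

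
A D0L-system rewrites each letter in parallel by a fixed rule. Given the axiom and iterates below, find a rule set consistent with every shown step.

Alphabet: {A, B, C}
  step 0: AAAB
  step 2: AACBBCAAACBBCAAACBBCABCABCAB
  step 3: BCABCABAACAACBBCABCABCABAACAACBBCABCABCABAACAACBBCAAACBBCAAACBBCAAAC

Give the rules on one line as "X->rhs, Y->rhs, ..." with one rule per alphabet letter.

  step 2 ⇒ step 3: AACBBCAAACBBCAAACBBCABCABCAB ⇒ BCA·BCA·B·AAC·AAC·B·BCA·BCA·BCA·B·AAC·AAC·B·BCA·BCA·BCA·B·AAC·AAC·B·BCA·AAC·B·BCA·AAC·B·BCA·AAC
    A ↦ BCA
    B ↦ AAC
    C ↦ B

A->BCA, B->AAC, C->B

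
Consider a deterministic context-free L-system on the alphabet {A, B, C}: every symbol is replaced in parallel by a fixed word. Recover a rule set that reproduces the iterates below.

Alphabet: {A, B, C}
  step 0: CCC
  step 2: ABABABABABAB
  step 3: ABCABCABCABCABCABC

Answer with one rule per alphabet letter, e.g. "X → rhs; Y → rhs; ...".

A->AB, B->C, C->AA

  step 2 ⇒ step 3: ABABABABABAB ⇒ AB·C·AB·C·AB·C·AB·C·AB·C·AB·C
    A ↦ AB
    B ↦ C
    C ↦ AA  (constrained at step 0)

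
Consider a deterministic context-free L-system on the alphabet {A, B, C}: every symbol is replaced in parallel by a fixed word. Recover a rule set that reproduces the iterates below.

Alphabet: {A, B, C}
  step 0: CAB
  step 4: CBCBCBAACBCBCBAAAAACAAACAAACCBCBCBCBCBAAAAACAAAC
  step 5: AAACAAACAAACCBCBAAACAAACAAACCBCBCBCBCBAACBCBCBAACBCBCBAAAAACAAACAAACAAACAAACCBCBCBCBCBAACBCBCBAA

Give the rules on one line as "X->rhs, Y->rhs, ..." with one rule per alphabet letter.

A->CB, B->AC, C->AA

  step 4 ⇒ step 5: CBCBCBAACBCBCBAAAAACAAACAAACCBCBCBCBCBAAAAACAAAC ⇒ AA·AC·AA·AC·AA·AC·CB·CB·AA·AC·AA·AC·AA·AC·CB·CB·CB·CB·CB·AA·CB·CB·CB·AA·CB·CB·CB·AA·AA·AC·AA·AC·AA·AC·AA·AC·AA·AC·CB·CB·CB·CB·CB·AA·CB·CB·CB·AA
    A ↦ CB
    B ↦ AC
    C ↦ AA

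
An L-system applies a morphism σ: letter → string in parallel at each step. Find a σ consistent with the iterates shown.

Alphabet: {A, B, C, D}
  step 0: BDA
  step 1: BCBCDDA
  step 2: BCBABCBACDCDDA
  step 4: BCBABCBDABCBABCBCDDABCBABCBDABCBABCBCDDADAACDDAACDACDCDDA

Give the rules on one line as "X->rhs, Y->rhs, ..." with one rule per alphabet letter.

  step 1 ⇒ step 2: BCBCDDA ⇒ BCB·A·BCB·A·CD·CD·DA
    A ↦ DA
    B ↦ BCB
    C ↦ A
    D ↦ CD

A->DA, B->BCB, C->A, D->CD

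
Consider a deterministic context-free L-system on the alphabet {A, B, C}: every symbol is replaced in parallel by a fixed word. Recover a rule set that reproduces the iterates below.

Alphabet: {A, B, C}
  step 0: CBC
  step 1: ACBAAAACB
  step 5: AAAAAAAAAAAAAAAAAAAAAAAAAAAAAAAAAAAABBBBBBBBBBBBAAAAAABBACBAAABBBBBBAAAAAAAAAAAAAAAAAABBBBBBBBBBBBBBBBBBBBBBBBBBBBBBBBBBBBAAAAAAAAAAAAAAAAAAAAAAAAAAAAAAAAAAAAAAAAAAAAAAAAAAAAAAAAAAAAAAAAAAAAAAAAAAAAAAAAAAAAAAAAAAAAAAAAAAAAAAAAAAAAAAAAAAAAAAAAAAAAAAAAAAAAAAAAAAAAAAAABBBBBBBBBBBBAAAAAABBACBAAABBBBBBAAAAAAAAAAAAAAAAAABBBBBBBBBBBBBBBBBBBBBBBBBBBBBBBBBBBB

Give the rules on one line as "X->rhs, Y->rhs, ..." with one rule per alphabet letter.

  step 0 ⇒ step 1: CBC ⇒ ACB·AAA·ACB
    B ↦ AAA
    C ↦ ACB
    A ↦ BB  (constrained at step 1)

A->BB, B->AAA, C->ACB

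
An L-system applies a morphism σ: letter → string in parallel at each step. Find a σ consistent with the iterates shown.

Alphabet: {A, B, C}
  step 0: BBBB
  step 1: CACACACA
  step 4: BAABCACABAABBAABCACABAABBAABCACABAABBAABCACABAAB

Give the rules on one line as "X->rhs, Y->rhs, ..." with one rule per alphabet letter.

A->B, B->CA, C->BAA

  step 0 ⇒ step 1: BBBB ⇒ CA·CA·CA·CA
    B ↦ CA
    A ↦ B  (constrained at step 1)
    C ↦ BAA  (constrained at step 1)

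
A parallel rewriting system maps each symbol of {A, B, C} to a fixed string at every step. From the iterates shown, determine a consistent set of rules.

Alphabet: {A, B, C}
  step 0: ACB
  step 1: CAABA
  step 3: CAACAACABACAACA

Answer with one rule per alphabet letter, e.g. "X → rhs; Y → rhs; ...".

A->CA, B->BA, C->A

  step 0 ⇒ step 1: ACB ⇒ CA·A·BA
    A ↦ CA
    B ↦ BA
    C ↦ A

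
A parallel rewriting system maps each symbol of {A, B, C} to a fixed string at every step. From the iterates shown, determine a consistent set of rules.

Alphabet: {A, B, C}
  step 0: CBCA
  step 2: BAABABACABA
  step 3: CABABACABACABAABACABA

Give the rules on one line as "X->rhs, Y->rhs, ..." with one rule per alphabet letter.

A->BA, B->CA, C->A

  step 2 ⇒ step 3: BAABABACABA ⇒ CA·BA·BA·CA·BA·CA·BA·A·BA·CA·BA
    A ↦ BA
    B ↦ CA
    C ↦ A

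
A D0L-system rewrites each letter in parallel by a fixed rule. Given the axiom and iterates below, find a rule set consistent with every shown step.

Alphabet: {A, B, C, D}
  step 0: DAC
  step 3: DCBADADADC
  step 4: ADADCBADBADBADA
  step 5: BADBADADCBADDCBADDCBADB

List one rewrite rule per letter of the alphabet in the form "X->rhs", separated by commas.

  step 4 ⇒ step 5: ADADCBADBADBADA ⇒ B·AD·B·AD·A·DC·B·AD·DC·B·AD·DC·B·AD·B
    A ↦ B
    B ↦ DC
    C ↦ A
    D ↦ AD

A->B, B->DC, C->A, D->AD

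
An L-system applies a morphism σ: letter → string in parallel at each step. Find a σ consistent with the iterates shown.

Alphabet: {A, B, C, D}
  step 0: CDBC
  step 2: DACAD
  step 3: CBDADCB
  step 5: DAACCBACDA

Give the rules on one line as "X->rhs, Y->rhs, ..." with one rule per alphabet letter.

A->D, B->C, C->A, D->CB

  step 2 ⇒ step 3: DACAD ⇒ CB·D·A·D·CB
    A ↦ D
    C ↦ A
    D ↦ CB
    B ↦ C  (constrained at step 0)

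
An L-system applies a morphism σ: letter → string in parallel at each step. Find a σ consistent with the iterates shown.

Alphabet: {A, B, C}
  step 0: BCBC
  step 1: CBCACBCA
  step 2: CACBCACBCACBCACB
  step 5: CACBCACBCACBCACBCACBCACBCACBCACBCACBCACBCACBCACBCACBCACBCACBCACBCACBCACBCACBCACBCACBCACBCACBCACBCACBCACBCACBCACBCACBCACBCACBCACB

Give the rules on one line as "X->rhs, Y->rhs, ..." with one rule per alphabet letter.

A->CB, B->CB, C->CA

  step 1 ⇒ step 2: CBCACBCA ⇒ CA·CB·CA·CB·CA·CB·CA·CB
    A ↦ CB
    B ↦ CB
    C ↦ CA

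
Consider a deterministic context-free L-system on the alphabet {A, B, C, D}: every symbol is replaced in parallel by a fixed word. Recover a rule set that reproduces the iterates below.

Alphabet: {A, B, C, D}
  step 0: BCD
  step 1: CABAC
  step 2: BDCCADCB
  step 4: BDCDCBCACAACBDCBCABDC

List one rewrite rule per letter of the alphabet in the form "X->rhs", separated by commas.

A->DC, B->CA, C->B, D->AC

  step 1 ⇒ step 2: CABAC ⇒ B·DC·CA·DC·B
    A ↦ DC
    B ↦ CA
    C ↦ B
  step 0 ⇒ step 1: BCD ⇒ CA·B·AC
    D ↦ AC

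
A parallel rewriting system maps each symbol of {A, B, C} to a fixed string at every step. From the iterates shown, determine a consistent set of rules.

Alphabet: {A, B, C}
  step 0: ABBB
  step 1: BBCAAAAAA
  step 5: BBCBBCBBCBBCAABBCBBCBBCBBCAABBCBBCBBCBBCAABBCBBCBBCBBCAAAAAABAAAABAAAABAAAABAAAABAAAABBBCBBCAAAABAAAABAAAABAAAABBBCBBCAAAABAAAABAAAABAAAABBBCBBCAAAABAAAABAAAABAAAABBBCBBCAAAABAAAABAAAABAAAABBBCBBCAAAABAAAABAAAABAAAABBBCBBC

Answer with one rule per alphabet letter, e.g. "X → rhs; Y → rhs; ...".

  step 0 ⇒ step 1: ABBB ⇒ BBC·AA·AA·AA
    A ↦ BBC
    B ↦ AA
    C ↦ B  (constrained at step 1)

A->BBC, B->AA, C->B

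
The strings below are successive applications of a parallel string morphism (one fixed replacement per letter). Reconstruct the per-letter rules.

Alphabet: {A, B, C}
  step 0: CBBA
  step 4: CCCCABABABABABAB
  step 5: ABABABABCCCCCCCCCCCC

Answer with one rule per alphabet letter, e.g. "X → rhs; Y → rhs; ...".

  step 4 ⇒ step 5: CCCCABABABABABAB ⇒ AB·AB·AB·AB·C·C·C·C·C·C·C·C·C·C·C·C
    A ↦ C
    B ↦ C
    C ↦ AB

A->C, B->C, C->AB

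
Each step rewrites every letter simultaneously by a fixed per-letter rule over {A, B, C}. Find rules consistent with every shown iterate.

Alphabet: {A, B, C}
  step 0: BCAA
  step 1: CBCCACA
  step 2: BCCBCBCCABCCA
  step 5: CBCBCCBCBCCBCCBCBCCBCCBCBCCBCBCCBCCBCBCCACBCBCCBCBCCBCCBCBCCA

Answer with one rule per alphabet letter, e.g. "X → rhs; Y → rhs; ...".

A->CA, B->C, C->BC

  step 1 ⇒ step 2: CBCCACA ⇒ BC·C·BC·BC·CA·BC·CA
    A ↦ CA
    B ↦ C
    C ↦ BC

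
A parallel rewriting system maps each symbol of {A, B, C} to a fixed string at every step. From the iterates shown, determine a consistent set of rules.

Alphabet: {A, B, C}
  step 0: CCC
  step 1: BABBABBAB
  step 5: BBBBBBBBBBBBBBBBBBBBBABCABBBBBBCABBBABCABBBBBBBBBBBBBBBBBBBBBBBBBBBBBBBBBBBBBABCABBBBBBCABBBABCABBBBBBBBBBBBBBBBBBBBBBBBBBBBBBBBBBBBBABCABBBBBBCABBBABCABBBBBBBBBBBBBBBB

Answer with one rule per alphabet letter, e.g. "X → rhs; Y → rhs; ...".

  step 0 ⇒ step 1: CCC ⇒ BAB·BAB·BAB
    C ↦ BAB
    A ↦ CA  (constrained at step 1)
    B ↦ BB  (constrained at step 1)

A->CA, B->BB, C->BAB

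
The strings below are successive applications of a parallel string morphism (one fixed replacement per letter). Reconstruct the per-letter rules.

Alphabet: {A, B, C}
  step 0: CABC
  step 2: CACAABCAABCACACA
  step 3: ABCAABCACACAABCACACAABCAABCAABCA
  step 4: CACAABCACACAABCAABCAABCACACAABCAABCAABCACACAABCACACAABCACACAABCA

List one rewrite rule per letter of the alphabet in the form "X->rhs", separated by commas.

  step 3 ⇒ step 4: ABCAABCACACAABCACACAABCAABCAABCA ⇒ CA·CA·AB·CA·CA·CA·AB·CA·AB·CA·AB·CA·CA·CA·AB·CA·AB·CA·AB·CA·CA·CA·AB·CA·CA·CA·AB·CA·CA·CA·AB·CA
    A ↦ CA
    B ↦ CA
    C ↦ AB

A->CA, B->CA, C->AB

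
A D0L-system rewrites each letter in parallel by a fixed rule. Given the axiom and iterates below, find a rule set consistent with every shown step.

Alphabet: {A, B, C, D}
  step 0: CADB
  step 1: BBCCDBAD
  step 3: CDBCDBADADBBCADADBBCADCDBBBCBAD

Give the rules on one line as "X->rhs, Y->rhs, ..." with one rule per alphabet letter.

A->CD, B->AD, C->BBC, D->B

  step 0 ⇒ step 1: CADB ⇒ BBC·CD·B·AD
    A ↦ CD
    B ↦ AD
    C ↦ BBC
    D ↦ B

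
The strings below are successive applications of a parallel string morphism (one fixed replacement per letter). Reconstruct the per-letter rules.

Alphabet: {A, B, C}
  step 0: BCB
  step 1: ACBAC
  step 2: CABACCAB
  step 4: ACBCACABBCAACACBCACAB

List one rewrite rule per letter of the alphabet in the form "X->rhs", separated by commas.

  step 1 ⇒ step 2: ACBAC ⇒ CA·B·AC·CA·B
    A ↦ CA
    B ↦ AC
    C ↦ B

A->CA, B->AC, C->B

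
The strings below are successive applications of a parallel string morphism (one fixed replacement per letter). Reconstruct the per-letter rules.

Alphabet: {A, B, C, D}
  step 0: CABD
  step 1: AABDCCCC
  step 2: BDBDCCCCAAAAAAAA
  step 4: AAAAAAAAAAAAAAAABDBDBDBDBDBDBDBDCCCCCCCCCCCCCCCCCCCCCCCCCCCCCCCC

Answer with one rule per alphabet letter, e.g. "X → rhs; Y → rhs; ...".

  step 1 ⇒ step 2: AABDCCCC ⇒ BD·BD·C·CCC·AA·AA·AA·AA
    A ↦ BD
    B ↦ C
    C ↦ AA
    D ↦ CCC

A->BD, B->C, C->AA, D->CCC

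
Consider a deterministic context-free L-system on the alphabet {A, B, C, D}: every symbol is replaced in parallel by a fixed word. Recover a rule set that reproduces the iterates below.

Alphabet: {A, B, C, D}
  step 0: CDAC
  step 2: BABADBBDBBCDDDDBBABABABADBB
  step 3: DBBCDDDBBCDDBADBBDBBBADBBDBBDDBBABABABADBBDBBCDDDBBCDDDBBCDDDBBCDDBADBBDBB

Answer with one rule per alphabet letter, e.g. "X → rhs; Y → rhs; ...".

  step 2 ⇒ step 3: BABADBBDBBCDDDDBBABABABADBB ⇒ DBB·CDD·DBB·CDD·BA·DBB·DBB·BA·DBB·DBB·DDB·BA·BA·BA·BA·DBB·DBB·CDD·DBB·CDD·DBB·CDD·DBB·CDD·BA·DBB·DBB
    A ↦ CDD
    B ↦ DBB
    C ↦ DDB
    D ↦ BA

A->CDD, B->DBB, C->DDB, D->BA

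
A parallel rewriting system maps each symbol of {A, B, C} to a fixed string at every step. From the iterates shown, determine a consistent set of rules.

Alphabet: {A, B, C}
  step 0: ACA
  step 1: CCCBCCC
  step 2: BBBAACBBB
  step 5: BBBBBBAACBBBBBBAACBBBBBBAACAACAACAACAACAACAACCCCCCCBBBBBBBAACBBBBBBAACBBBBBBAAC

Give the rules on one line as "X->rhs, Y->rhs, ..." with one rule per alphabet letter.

A->CCC, B->AAC, C->B

  step 1 ⇒ step 2: CCCBCCC ⇒ B·B·B·AAC·B·B·B
    B ↦ AAC
    C ↦ B
  step 0 ⇒ step 1: ACA ⇒ CCC·B·CCC
    A ↦ CCC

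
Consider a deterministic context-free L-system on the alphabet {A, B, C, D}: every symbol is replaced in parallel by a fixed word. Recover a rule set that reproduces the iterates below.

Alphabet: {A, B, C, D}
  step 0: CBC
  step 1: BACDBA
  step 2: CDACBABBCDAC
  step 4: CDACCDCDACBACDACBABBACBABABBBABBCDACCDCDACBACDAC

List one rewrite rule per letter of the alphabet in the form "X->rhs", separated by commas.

A->AC, B->CD, C->BA, D->BB

  step 1 ⇒ step 2: BACDBA ⇒ CD·AC·BA·BB·CD·AC
    A ↦ AC
    B ↦ CD
    C ↦ BA
    D ↦ BB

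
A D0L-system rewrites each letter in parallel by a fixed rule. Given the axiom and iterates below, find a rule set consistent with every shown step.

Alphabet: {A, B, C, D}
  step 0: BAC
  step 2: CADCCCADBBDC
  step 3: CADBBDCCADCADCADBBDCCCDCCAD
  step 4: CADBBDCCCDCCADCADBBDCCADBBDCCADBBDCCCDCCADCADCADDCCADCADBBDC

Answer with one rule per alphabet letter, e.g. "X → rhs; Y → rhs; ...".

A->BB, B->C, C->CAD, D->DC

  step 3 ⇒ step 4: CADBBDCCADCADCADBBDCCCDCCAD ⇒ CAD·BB·DC·C·C·DC·CAD·CAD·BB·DC·CAD·BB·DC·CAD·BB·DC·C·C·DC·CAD·CAD·CAD·DC·CAD·CAD·BB·DC
    A ↦ BB
    B ↦ C
    C ↦ CAD
    D ↦ DC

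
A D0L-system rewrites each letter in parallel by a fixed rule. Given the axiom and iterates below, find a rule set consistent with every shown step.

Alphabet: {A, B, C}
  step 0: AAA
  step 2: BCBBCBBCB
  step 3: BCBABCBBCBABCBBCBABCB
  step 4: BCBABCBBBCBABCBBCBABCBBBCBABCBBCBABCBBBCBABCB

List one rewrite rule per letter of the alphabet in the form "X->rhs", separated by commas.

A->B, B->BCB, C->A

  step 3 ⇒ step 4: BCBABCBBCBABCBBCBABCB ⇒ BCB·A·BCB·B·BCB·A·BCB·BCB·A·BCB·B·BCB·A·BCB·BCB·A·BCB·B·BCB·A·BCB
    A ↦ B
    B ↦ BCB
    C ↦ A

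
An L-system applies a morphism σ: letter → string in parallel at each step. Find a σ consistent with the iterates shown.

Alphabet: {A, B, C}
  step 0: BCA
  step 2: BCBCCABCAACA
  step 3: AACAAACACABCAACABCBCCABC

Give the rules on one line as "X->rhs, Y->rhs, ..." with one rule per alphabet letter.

A->BC, B->AA, C->CA

  step 2 ⇒ step 3: BCBCCABCAACA ⇒ AA·CA·AA·CA·CA·BC·AA·CA·BC·BC·CA·BC
    A ↦ BC
    B ↦ AA
    C ↦ CA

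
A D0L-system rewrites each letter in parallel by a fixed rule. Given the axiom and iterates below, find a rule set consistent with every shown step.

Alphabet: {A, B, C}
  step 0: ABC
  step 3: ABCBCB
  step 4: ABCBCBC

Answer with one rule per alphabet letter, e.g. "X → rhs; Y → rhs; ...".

  step 3 ⇒ step 4: ABCBCB ⇒ AB·C·B·C·B·C
    A ↦ AB
    B ↦ C
    C ↦ B

A->AB, B->C, C->B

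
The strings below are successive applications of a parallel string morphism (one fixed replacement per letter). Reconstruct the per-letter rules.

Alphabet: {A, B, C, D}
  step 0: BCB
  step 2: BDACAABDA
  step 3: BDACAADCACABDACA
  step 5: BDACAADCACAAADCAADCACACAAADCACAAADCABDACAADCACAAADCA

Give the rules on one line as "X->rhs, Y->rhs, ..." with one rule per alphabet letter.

A->CA, B->BD, C->AD, D->A

  step 2 ⇒ step 3: BDACAABDA ⇒ BD·A·CA·AD·CA·CA·BD·A·CA
    A ↦ CA
    B ↦ BD
    C ↦ AD
    D ↦ A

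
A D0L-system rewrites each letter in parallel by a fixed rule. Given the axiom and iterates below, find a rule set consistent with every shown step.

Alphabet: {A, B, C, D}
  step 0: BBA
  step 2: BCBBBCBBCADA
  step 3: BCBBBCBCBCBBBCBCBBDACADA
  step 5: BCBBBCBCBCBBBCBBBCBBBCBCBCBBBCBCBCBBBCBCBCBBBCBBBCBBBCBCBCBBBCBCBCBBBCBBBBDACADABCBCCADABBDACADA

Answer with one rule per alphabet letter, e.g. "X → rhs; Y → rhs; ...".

A->DA, B->BC, C->BB, D->CA

  step 2 ⇒ step 3: BCBBBCBBCADA ⇒ BC·BB·BC·BC·BC·BB·BC·BC·BB·DA·CA·DA
    A ↦ DA
    B ↦ BC
    C ↦ BB
    D ↦ CA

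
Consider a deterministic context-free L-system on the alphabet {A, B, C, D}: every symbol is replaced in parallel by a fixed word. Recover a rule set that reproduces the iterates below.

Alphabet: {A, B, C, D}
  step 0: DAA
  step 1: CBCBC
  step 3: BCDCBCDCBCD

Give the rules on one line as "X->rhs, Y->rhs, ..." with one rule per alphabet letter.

A->BC, B->D, C->AB, D->C

  step 0 ⇒ step 1: DAA ⇒ C·BC·BC
    A ↦ BC
    D ↦ C
    B ↦ D  (constrained at step 1)
    C ↦ AB  (constrained at step 1)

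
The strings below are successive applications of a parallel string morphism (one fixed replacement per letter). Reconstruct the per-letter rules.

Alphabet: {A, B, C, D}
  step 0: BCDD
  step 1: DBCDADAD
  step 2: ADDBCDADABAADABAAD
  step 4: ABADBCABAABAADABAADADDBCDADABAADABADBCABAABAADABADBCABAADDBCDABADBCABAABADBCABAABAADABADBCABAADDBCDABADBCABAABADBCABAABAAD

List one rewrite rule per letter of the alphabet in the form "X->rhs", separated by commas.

A->ABA, B->DBC, C->D, D->AD

  step 1 ⇒ step 2: DBCDADAD ⇒ AD·DBC·D·AD·ABA·AD·ABA·AD
    A ↦ ABA
    B ↦ DBC
    C ↦ D
    D ↦ AD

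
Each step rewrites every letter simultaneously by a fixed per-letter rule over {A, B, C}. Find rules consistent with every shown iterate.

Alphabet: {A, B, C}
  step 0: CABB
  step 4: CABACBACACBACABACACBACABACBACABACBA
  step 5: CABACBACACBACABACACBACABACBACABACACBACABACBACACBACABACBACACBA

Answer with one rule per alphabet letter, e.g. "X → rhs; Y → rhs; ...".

A->BA, B->C, C->CA

  step 4 ⇒ step 5: CABACBACACBACABACACBACABACBACABACBA ⇒ CA·BA·C·BA·CA·C·BA·CA·BA·CA·C·BA·CA·BA·C·BA·CA·BA·CA·C·BA·CA·BA·C·BA·CA·C·BA·CA·BA·C·BA·CA·C·BA
    A ↦ BA
    B ↦ C
    C ↦ CA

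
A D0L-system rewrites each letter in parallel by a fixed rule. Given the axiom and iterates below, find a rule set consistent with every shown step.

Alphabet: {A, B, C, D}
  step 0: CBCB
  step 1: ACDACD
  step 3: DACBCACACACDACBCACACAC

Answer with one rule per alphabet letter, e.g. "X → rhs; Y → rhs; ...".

A->BC, B->D, C->AC, D->CC

  step 0 ⇒ step 1: CBCB ⇒ AC·D·AC·D
    B ↦ D
    C ↦ AC
    A ↦ BC  (constrained at step 1)
    D ↦ CC  (constrained at step 1)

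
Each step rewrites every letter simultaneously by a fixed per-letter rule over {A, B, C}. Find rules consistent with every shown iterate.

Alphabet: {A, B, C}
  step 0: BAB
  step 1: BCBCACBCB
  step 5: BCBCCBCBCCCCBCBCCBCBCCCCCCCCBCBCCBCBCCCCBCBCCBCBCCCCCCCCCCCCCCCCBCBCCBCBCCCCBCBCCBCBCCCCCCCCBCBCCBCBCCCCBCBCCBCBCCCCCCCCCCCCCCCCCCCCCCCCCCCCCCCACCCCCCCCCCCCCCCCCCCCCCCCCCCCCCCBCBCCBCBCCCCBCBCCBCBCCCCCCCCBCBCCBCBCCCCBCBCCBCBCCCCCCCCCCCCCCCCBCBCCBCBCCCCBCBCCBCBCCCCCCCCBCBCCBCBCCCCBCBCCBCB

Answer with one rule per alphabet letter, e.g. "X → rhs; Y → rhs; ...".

  step 0 ⇒ step 1: BAB ⇒ BCB·CAC·BCB
    A ↦ CAC
    B ↦ BCB
    C ↦ CC  (constrained at step 1)

A->CAC, B->BCB, C->CC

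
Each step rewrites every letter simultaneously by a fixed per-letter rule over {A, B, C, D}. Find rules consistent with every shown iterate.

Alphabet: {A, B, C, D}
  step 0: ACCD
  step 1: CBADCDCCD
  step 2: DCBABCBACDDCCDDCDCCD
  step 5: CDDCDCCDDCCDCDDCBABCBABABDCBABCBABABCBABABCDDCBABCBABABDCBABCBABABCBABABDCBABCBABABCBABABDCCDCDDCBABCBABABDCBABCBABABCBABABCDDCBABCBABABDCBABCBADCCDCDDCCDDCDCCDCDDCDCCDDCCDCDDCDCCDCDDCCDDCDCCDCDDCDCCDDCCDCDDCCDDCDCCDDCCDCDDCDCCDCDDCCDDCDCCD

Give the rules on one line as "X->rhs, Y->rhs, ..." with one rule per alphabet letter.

A->CBA, B->BAB, C->DC, D->CD

  step 1 ⇒ step 2: CBADCDCCD ⇒ DC·BAB·CBA·CD·DC·CD·DC·DC·CD
    A ↦ CBA
    B ↦ BAB
    C ↦ DC
    D ↦ CD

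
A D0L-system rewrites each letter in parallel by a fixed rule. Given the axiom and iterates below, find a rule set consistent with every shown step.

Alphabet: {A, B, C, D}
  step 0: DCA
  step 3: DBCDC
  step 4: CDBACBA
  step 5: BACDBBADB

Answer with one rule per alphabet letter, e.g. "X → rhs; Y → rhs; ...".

A->B, B->D, C->BA, D->C

  step 4 ⇒ step 5: CDBACBA ⇒ BA·C·D·B·BA·D·B
    A ↦ B
    B ↦ D
    C ↦ BA
    D ↦ C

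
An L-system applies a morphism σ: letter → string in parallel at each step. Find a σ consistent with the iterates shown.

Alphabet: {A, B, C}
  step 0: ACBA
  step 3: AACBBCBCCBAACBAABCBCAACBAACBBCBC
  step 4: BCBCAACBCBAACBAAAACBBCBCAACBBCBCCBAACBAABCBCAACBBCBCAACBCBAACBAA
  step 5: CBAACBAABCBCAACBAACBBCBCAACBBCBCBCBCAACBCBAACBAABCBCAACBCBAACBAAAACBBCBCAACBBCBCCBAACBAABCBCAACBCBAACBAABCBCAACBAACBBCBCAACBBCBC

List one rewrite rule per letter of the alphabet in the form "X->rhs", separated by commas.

  step 4 ⇒ step 5: BCBCAACBCBAACBAAAACBBCBCAACBBCBCCBAACBAABCBCAACBBCBCAACBCBAACBAA ⇒ CB·AA·CB·AA·BC·BC·AA·CB·AA·CB·BC·BC·AA·CB·BC·BC·BC·BC·AA·CB·CB·AA·CB·AA·BC·BC·AA·CB·CB·AA·CB·AA·AA·CB·BC·BC·AA·CB·BC·BC·CB·AA·CB·AA·BC·BC·AA·CB·CB·AA·CB·AA·BC·BC·AA·CB·AA·CB·BC·BC·AA·CB·BC·BC
    A ↦ BC
    B ↦ CB
    C ↦ AA

A->BC, B->CB, C->AA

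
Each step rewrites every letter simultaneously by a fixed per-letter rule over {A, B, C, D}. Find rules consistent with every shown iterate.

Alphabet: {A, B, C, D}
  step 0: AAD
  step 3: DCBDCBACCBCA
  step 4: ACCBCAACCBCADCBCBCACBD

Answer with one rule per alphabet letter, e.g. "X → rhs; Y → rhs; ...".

  step 3 ⇒ step 4: DCBDCBACCBCA ⇒ AC·CB·CA·AC·CB·CA·D·CB·CB·CA·CB·D
    A ↦ D
    B ↦ CA
    C ↦ CB
    D ↦ AC

A->D, B->CA, C->CB, D->AC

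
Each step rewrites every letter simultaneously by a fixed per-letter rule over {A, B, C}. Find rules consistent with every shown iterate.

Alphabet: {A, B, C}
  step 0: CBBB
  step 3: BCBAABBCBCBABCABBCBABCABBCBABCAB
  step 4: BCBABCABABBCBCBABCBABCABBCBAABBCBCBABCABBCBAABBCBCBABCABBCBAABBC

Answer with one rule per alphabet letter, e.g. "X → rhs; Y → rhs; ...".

A->AB, B->BC, C->BA

  step 3 ⇒ step 4: BCBAABBCBCBABCABBCBABCABBCBABCAB ⇒ BC·BA·BC·AB·AB·BC·BC·BA·BC·BA·BC·AB·BC·BA·AB·BC·BC·BA·BC·AB·BC·BA·AB·BC·BC·BA·BC·AB·BC·BA·AB·BC
    A ↦ AB
    B ↦ BC
    C ↦ BA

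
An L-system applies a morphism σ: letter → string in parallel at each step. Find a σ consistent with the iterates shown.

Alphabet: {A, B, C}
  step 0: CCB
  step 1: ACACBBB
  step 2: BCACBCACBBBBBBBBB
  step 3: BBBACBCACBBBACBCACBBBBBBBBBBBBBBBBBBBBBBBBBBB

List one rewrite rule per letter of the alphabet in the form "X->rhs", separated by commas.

A->BC, B->BBB, C->AC

  step 2 ⇒ step 3: BCACBCACBBBBBBBBB ⇒ BBB·AC·BC·AC·BBB·AC·BC·AC·BBB·BBB·BBB·BBB·BBB·BBB·BBB·BBB·BBB
    A ↦ BC
    B ↦ BBB
    C ↦ AC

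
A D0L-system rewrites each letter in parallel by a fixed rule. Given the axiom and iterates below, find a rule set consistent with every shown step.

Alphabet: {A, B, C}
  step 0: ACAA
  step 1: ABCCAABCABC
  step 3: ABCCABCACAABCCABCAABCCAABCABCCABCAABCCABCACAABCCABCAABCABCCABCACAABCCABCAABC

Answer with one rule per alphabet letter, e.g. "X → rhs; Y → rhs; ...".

A->ABC, B->CAB, C->CA

  step 0 ⇒ step 1: ACAA ⇒ ABC·CA·ABC·ABC
    A ↦ ABC
    C ↦ CA
    B ↦ CAB  (constrained at step 1)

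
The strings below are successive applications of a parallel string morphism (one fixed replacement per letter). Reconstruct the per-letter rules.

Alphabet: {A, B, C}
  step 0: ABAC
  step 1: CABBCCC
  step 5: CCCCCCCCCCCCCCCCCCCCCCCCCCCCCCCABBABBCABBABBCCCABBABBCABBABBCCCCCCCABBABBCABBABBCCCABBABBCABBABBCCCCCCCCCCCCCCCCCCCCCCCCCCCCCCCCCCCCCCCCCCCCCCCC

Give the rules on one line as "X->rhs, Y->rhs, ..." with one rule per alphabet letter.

A->C, B->ABB, C->CC

  step 0 ⇒ step 1: ABAC ⇒ C·ABB·C·CC
    A ↦ C
    B ↦ ABB
    C ↦ CC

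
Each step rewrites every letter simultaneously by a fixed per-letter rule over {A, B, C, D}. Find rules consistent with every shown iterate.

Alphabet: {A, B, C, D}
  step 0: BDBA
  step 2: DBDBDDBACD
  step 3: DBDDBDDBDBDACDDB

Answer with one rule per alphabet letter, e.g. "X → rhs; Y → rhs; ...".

  step 2 ⇒ step 3: DBDBDDBACD ⇒ DB·D·DB·D·DB·DB·D·AC·D·DB
    A ↦ AC
    B ↦ D
    C ↦ D
    D ↦ DB

A->AC, B->D, C->D, D->DB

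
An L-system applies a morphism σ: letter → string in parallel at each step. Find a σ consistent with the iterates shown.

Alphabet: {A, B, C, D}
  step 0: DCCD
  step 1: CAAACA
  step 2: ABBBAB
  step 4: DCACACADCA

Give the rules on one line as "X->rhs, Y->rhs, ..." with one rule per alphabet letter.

A->B, B->D, C->A, D->CA

  step 1 ⇒ step 2: CAAACA ⇒ A·B·B·B·A·B
    A ↦ B
    C ↦ A
    B ↦ D  (constrained at step 2)
  step 0 ⇒ step 1: DCCD ⇒ CA·A·A·CA
    D ↦ CA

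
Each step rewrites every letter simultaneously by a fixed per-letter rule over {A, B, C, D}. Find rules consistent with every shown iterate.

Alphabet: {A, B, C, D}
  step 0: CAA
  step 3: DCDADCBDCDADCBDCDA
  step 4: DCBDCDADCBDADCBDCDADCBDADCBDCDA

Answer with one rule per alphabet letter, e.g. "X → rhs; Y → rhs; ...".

  step 3 ⇒ step 4: DCDADCBDCDADCBDCDA ⇒ DC·B·DC·DA·DC·B·DA·DC·B·DC·DA·DC·B·DA·DC·B·DC·DA
    A ↦ DA
    B ↦ DA
    C ↦ B
    D ↦ DC

A->DA, B->DA, C->B, D->DC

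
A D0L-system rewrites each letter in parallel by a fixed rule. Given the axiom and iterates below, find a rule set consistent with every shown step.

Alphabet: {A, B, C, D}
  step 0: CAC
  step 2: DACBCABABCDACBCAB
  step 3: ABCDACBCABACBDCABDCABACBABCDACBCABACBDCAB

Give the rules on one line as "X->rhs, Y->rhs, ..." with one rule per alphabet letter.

  step 2 ⇒ step 3: DACBCABABCDACBCAB ⇒ ABC·D·ACB·CAB·ACB·D·CAB·D·CAB·ACB·ABC·D·ACB·CAB·ACB·D·CAB
    A ↦ D
    B ↦ CAB
    C ↦ ACB
    D ↦ ABC

A->D, B->CAB, C->ACB, D->ABC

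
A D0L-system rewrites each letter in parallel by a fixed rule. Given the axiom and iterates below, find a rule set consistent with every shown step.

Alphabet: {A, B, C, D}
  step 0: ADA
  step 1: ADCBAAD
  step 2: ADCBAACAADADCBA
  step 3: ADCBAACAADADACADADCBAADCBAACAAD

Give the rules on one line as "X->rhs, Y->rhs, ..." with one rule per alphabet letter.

  step 2 ⇒ step 3: ADCBAACAADADCBA ⇒ AD·CBA·AC·A·AD·AD·AC·AD·AD·CBA·AD·CBA·AC·A·AD
    A ↦ AD
    B ↦ A
    C ↦ AC
    D ↦ CBA

A->AD, B->A, C->AC, D->CBA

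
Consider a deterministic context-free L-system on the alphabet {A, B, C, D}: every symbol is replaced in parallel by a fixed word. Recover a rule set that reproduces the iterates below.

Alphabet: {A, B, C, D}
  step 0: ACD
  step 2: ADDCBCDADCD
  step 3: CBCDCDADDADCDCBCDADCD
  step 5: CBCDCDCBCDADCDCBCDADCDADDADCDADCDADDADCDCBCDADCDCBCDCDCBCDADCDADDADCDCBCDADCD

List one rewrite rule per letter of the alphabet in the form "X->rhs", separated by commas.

  step 2 ⇒ step 3: ADDCBCDADCD ⇒ CB·CD·CD·AD·D·AD·CD·CB·CD·AD·CD
    A ↦ CB
    B ↦ D
    C ↦ AD
    D ↦ CD

A->CB, B->D, C->AD, D->CD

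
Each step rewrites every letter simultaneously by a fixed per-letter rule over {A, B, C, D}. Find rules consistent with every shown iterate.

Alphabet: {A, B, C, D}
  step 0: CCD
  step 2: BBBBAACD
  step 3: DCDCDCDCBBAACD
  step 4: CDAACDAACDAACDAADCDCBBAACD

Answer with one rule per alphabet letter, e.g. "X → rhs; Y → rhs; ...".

A->B, B->DC, C->AA, D->CD

  step 3 ⇒ step 4: DCDCDCDCBBAACD ⇒ CD·AA·CD·AA·CD·AA·CD·AA·DC·DC·B·B·AA·CD
    A ↦ B
    B ↦ DC
    C ↦ AA
    D ↦ CD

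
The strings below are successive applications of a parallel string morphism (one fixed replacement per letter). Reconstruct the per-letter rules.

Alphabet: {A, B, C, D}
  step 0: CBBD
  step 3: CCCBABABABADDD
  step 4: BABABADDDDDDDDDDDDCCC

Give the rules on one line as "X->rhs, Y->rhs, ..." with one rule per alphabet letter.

A->D, B->DD, C->BA, D->C

  step 3 ⇒ step 4: CCCBABABABADDD ⇒ BA·BA·BA·DD·D·DD·D·DD·D·DD·D·C·C·C
    A ↦ D
    B ↦ DD
    C ↦ BA
    D ↦ C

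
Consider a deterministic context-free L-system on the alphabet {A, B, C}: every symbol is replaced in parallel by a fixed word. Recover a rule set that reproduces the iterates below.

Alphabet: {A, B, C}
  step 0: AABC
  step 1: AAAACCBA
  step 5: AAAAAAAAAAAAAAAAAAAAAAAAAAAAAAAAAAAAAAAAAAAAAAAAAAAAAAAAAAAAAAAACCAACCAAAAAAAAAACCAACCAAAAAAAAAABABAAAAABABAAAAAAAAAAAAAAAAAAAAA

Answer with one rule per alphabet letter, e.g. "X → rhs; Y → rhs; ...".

A->AA, B->CC, C->BA

  step 0 ⇒ step 1: AABC ⇒ AA·AA·CC·BA
    A ↦ AA
    B ↦ CC
    C ↦ BA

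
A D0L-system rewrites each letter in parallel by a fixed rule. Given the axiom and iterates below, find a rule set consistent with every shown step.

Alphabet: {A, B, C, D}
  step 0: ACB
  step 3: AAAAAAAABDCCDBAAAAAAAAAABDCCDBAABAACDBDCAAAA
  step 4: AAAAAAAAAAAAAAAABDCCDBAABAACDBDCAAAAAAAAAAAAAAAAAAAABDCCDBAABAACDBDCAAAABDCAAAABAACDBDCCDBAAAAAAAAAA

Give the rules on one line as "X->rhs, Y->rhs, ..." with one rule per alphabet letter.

  step 3 ⇒ step 4: AAAAAAAABDCCDBAAAAAAAAAABDCCDBAABAACDBDCAAAA ⇒ AA·AA·AA·AA·AA·AA·AA·AA·BDC·CD·BAA·BAA·CD·BDC·AA·AA·AA·AA·AA·AA·AA·AA·AA·AA·BDC·CD·BAA·BAA·CD·BDC·AA·AA·BDC·AA·AA·BAA·CD·BDC·CD·BAA·AA·AA·AA·AA
    A ↦ AA
    B ↦ BDC
    C ↦ BAA
    D ↦ CD

A->AA, B->BDC, C->BAA, D->CD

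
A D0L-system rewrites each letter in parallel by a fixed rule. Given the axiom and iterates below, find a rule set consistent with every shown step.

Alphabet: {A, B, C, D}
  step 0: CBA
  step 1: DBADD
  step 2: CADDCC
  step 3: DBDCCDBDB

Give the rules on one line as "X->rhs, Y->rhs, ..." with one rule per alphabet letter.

A->D, B->AD, C->DB, D->C

  step 2 ⇒ step 3: CADDCC ⇒ DB·D·C·C·DB·DB
    A ↦ D
    C ↦ DB
    D ↦ C
  step 0 ⇒ step 1: CBA ⇒ DB·AD·D
    B ↦ AD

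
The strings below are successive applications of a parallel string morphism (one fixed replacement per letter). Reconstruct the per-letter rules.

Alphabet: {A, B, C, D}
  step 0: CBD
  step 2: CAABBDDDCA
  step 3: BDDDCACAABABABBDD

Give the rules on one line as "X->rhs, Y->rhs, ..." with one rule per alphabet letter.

  step 2 ⇒ step 3: CAABBDDDCA ⇒ BD·D·D·CA·CA·AB·AB·AB·BD·D
    A ↦ D
    B ↦ CA
    C ↦ BD
    D ↦ AB

A->D, B->CA, C->BD, D->AB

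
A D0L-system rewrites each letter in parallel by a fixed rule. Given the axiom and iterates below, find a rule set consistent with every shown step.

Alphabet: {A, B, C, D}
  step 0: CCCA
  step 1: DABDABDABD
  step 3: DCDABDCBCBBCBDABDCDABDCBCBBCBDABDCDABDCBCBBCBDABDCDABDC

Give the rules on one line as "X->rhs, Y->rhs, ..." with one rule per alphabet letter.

A->D, B->DC, C->DAB, D->BCB

  step 0 ⇒ step 1: CCCA ⇒ DAB·DAB·DAB·D
    A ↦ D
    C ↦ DAB
    B ↦ DC  (constrained at step 1)
    D ↦ BCB  (constrained at step 1)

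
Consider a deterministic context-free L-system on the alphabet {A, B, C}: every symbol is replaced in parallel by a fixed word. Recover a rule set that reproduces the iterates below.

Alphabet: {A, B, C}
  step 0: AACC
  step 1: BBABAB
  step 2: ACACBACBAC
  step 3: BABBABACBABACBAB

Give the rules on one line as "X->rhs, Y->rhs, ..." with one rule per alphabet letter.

  step 2 ⇒ step 3: ACACBACBAC ⇒ B·AB·B·AB·AC·B·AB·AC·B·AB
    A ↦ B
    B ↦ AC
    C ↦ AB

A->B, B->AC, C->AB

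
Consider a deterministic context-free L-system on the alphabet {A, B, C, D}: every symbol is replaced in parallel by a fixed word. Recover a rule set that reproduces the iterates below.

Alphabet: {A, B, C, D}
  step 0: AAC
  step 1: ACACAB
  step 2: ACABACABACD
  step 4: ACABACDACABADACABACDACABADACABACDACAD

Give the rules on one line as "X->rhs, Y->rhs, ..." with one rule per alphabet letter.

  step 1 ⇒ step 2: ACACAB ⇒ AC·AB·AC·AB·AC·D
    A ↦ AC
    B ↦ D
    C ↦ AB
    D ↦ AD  (constrained at step 2)

A->AC, B->D, C->AB, D->AD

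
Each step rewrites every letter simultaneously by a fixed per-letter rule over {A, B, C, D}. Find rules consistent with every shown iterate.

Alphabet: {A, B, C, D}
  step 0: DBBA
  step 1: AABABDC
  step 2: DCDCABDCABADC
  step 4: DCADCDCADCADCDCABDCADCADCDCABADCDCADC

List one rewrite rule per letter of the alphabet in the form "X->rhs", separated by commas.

  step 1 ⇒ step 2: AABABDC ⇒ DC·DC·AB·DC·AB·A·DC
    A ↦ DC
    B ↦ AB
    C ↦ DC
    D ↦ A

A->DC, B->AB, C->DC, D->A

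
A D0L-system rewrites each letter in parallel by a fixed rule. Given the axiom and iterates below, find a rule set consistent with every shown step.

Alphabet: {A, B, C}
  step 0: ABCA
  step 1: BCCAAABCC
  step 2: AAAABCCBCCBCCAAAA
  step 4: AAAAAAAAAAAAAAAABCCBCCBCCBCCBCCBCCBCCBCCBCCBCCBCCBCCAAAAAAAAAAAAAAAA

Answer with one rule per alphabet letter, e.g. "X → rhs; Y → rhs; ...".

  step 1 ⇒ step 2: BCCAAABCC ⇒ AA·A·A·BCC·BCC·BCC·AA·A·A
    A ↦ BCC
    B ↦ AA
    C ↦ A

A->BCC, B->AA, C->A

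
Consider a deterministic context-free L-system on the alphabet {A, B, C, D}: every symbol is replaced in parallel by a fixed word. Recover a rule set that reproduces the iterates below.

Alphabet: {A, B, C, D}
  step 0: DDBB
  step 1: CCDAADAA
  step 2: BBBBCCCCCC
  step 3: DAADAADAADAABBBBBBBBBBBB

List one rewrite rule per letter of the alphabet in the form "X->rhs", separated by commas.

  step 2 ⇒ step 3: BBBBCCCCCC ⇒ DAA·DAA·DAA·DAA·BB·BB·BB·BB·BB·BB
    B ↦ DAA
    C ↦ BB
  step 1 ⇒ step 2: CCDAADAA ⇒ BB·BB·C·C·C·C·C·C
    A ↦ C
  step 0 ⇒ step 1: DDBB ⇒ C·C·DAA·DAA
    D ↦ C

A->C, B->DAA, C->BB, D->C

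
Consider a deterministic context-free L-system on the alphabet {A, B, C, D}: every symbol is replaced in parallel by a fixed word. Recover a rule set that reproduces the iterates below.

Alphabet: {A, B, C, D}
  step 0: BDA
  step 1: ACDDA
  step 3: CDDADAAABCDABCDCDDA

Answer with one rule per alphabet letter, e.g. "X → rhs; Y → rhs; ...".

A->DA, B->A, C->AB, D->CD

  step 0 ⇒ step 1: BDA ⇒ A·CD·DA
    A ↦ DA
    B ↦ A
    D ↦ CD
    C ↦ AB  (constrained at step 1)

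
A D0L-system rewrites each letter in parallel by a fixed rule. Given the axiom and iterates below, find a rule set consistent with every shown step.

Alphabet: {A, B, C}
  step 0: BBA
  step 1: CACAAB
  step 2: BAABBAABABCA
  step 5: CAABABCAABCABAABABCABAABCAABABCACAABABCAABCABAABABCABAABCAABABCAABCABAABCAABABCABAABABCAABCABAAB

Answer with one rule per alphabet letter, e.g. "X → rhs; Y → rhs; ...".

  step 1 ⇒ step 2: CACAAB ⇒ BA·AB·BA·AB·AB·CA
    A ↦ AB
    B ↦ CA
    C ↦ BA

A->AB, B->CA, C->BA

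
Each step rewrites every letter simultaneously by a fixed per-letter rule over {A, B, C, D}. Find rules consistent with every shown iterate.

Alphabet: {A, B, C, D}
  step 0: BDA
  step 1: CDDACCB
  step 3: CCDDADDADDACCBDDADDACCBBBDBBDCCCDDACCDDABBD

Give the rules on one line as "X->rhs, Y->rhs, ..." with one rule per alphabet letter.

A->CCB, B->C, C->BBD, D->DDA

  step 0 ⇒ step 1: BDA ⇒ C·DDA·CCB
    A ↦ CCB
    B ↦ C
    D ↦ DDA
    C ↦ BBD  (constrained at step 1)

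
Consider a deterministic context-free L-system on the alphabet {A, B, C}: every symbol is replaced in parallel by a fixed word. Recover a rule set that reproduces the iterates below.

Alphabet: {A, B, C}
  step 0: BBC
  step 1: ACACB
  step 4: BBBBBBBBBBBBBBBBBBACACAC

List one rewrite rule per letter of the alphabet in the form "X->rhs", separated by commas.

  step 0 ⇒ step 1: BBC ⇒ AC·AC·B
    B ↦ AC
    C ↦ B
    A ↦ BB  (constrained at step 1)

A->BB, B->AC, C->B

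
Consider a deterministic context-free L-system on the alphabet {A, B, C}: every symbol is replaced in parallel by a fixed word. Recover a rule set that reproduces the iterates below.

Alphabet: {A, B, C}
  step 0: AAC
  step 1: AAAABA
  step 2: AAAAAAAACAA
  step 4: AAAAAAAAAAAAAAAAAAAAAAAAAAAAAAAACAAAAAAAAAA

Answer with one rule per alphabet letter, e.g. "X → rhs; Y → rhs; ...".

  step 1 ⇒ step 2: AAAABA ⇒ AA·AA·AA·AA·C·AA
    A ↦ AA
    B ↦ C
  step 0 ⇒ step 1: AAC ⇒ AA·AA·BA
    C ↦ BA

A->AA, B->C, C->BA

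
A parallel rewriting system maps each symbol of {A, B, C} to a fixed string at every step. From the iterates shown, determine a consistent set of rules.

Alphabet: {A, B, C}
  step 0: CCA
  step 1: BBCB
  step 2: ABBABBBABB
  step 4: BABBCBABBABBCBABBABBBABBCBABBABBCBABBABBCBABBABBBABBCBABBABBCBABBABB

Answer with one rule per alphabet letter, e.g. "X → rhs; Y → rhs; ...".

A->CB, B->ABB, C->B

  step 1 ⇒ step 2: BBCB ⇒ ABB·ABB·B·ABB
    B ↦ ABB
    C ↦ B
  step 0 ⇒ step 1: CCA ⇒ B·B·CB
    A ↦ CB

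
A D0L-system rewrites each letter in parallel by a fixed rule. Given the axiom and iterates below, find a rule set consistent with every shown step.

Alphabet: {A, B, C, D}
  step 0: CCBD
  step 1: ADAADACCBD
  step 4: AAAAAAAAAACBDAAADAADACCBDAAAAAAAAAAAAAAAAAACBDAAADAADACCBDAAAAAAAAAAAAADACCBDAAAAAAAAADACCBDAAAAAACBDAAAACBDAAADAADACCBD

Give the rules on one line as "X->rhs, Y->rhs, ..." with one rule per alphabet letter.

  step 0 ⇒ step 1: CCBD ⇒ ADA·ADA·C·CBD
    B ↦ C
    C ↦ ADA
    D ↦ CBD
    A ↦ AA  (constrained at step 1)

A->AA, B->C, C->ADA, D->CBD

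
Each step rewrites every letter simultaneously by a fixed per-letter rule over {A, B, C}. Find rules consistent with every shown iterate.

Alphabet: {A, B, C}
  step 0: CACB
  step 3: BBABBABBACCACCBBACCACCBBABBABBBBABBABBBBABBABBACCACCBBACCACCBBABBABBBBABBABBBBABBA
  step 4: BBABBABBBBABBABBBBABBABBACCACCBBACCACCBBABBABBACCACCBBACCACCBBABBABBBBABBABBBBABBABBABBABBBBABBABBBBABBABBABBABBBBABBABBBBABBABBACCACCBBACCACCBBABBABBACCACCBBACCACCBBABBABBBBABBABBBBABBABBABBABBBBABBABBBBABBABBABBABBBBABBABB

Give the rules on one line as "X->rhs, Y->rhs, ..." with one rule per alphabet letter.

  step 3 ⇒ step 4: BBABBABBACCACCBBACCACCBBABBABBBBABBABBBBABBABBACCACCBBACCACCBBABBABBBBABBABBBBABBA ⇒ BBA·BBA·BB·BBA·BBA·BB·BBA·BBA·BB·ACC·ACC·BB·ACC·ACC·BBA·BBA·BB·ACC·ACC·BB·ACC·ACC·BBA·BBA·BB·BBA·BBA·BB·BBA·BBA·BBA·BBA·BB·BBA·BBA·BB·BBA·BBA·BBA·BBA·BB·BBA·BBA·BB·BBA·BBA·BB·ACC·ACC·BB·ACC·ACC·BBA·BBA·BB·ACC·ACC·BB·ACC·ACC·BBA·BBA·BB·BBA·BBA·BB·BBA·BBA·BBA·BBA·BB·BBA·BBA·BB·BBA·BBA·BBA·BBA·BB·BBA·BBA·BB
    A ↦ BB
    B ↦ BBA
    C ↦ ACC

A->BB, B->BBA, C->ACC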